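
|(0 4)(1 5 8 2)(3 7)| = 4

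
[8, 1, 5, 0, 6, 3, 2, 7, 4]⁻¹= [3, 1, 6, 5, 8, 2, 4, 7, 0]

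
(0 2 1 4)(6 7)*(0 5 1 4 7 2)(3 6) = (1 7 3 6 2 4 5)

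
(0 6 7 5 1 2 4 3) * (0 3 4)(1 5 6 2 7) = (0 2)(1 7 6)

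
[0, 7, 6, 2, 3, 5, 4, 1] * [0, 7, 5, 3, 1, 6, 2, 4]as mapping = [0→0, 1→4, 2→2, 3→5, 4→3, 5→6, 6→1, 7→7]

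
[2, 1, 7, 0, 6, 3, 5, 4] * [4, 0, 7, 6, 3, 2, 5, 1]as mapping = [0→7, 1→0, 2→1, 3→4, 4→5, 5→6, 6→2, 7→3]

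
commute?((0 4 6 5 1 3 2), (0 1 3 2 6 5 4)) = no:(0 4 6 5 1 3 2)*(0 1 3 2 6 5 4) = (1 2)(3 6 4 5), (0 1 3 2 6 5 4)*(0 4 6 5 1 3 2) = (0 3)(1 2 5 6)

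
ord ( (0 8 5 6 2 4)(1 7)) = 6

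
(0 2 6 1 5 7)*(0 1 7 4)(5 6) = (0 2 5 4)(1 6 7)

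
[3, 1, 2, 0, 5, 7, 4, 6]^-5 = [3, 1, 2, 0, 6, 4, 7, 5]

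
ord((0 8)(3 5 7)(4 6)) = 6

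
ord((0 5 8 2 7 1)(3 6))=6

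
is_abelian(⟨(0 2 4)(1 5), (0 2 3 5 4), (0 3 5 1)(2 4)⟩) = no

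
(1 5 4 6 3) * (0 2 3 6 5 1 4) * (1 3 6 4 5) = (0 2 6 4 1 3 5)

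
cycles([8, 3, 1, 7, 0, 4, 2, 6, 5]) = (0 8 5 4)(1 3 7 6 2)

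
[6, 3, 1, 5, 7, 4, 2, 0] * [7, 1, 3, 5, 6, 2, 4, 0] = [4, 5, 1, 2, 0, 6, 3, 7]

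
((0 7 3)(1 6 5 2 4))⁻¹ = (0 3 7)(1 4 2 5 6)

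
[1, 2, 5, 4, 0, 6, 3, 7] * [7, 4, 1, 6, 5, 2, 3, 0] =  [4, 1, 2, 5, 7, 3, 6, 0] 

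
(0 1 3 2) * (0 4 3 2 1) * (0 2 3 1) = (0 2 4 1 3)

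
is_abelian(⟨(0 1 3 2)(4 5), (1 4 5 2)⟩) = no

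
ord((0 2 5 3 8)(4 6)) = 10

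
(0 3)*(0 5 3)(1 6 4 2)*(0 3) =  (0 3 5)(1 6 4 2)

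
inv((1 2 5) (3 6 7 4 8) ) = (1 5 2) (3 8 4 7 6) 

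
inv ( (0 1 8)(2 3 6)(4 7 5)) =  (0 8 1)(2 6 3)(4 5 7)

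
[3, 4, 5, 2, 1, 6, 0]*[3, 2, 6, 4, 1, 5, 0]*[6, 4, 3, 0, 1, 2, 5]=[1, 4, 2, 5, 3, 6, 0]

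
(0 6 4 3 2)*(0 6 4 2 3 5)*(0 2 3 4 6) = (0 6 3 4 5 2)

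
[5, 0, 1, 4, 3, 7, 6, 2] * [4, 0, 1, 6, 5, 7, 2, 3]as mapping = [0→7, 1→4, 2→0, 3→5, 4→6, 5→3, 6→2, 7→1]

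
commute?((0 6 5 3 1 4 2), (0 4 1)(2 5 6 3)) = no:(0 6 5 3 1 4 2)*(0 4 1)(2 5 6 3) = (0 3)(2 4 5), (0 4 1)(2 5 6 3)*(0 6 5 3 1 4 2) = (0 2 3)(1 6)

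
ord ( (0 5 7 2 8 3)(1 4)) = 6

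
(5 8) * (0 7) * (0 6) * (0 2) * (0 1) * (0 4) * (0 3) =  (0 7 6 2 1 4 3)(5 8)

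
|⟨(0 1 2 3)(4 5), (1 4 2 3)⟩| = 720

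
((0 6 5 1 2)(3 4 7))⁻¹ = (0 2 1 5 6)(3 7 4)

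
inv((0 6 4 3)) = (0 3 4 6)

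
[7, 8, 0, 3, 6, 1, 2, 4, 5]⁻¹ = [2, 5, 6, 3, 7, 8, 4, 0, 1]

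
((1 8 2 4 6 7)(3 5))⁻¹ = (1 7 6 4 2 8)(3 5)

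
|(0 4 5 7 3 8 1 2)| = 8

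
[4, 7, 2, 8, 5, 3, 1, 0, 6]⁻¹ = [7, 6, 2, 5, 0, 4, 8, 1, 3]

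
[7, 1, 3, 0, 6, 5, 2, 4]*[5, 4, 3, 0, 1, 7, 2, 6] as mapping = [0→6, 1→4, 2→0, 3→5, 4→2, 5→7, 6→3, 7→1] 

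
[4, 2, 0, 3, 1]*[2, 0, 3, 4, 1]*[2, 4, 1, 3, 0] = [4, 3, 1, 0, 2]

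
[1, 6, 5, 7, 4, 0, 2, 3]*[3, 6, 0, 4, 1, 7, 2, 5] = [6, 2, 7, 5, 1, 3, 0, 4]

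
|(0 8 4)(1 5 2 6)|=12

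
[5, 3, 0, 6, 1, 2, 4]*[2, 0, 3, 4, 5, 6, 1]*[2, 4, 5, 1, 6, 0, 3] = [3, 6, 5, 4, 2, 1, 0]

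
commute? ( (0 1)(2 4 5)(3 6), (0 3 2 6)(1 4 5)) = no: (0 1)(2 4 5)(3 6)*(0 3 2 6)(1 4 5) = (0 4 1 3)(2 5 6), (0 3 2 6)(1 4 5)*(0 1)(2 4 5)(3 6) = (0 6 1 5)(2 3 4)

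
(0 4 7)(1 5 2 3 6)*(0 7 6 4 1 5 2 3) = (0 1 2)(3 4 6 5)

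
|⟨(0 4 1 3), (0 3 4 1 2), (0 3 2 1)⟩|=20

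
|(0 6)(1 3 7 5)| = 4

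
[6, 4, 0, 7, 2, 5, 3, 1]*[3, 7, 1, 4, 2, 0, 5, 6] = [5, 2, 3, 6, 1, 0, 4, 7]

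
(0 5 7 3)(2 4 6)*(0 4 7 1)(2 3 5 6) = (0 6 3 4 2 7 5 1)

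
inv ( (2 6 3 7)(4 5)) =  (2 7 3 6)(4 5)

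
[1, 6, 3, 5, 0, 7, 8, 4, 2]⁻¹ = [4, 0, 8, 2, 7, 3, 1, 5, 6]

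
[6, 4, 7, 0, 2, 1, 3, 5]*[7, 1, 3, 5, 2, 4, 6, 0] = [6, 2, 0, 7, 3, 1, 5, 4]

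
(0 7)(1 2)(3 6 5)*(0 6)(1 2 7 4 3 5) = (0 4 3)(1 7 6)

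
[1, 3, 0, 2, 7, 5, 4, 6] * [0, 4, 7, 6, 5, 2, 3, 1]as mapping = [0→4, 1→6, 2→0, 3→7, 4→1, 5→2, 6→5, 7→3]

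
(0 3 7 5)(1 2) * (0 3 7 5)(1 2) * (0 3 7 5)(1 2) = (0 5 7 3)(1 2)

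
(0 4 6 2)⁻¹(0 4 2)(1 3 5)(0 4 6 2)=(0 4 6)(1 3 5)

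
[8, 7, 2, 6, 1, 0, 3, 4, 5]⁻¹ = [5, 4, 2, 6, 7, 8, 3, 1, 0]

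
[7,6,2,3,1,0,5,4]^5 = [5,4,2,3,7,6,1,0]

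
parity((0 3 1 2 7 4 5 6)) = odd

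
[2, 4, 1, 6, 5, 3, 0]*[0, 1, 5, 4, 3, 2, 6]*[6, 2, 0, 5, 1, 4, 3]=[4, 5, 2, 3, 0, 1, 6]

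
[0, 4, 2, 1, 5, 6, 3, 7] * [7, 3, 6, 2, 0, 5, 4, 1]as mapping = [0→7, 1→0, 2→6, 3→3, 4→5, 5→4, 6→2, 7→1]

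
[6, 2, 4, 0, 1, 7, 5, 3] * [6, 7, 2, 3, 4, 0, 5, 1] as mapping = [0→5, 1→2, 2→4, 3→6, 4→7, 5→1, 6→0, 7→3] 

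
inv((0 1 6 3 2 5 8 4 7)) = (0 7 4 8 5 2 3 6 1)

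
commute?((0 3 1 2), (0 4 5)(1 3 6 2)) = no:(0 3 1 2) * (0 4 5)(1 3 6 2) = (0 6 2 4 5), (0 4 5)(1 3 6 2) * (0 3 1 2) = (0 4 5 3 6)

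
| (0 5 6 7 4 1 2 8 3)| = 9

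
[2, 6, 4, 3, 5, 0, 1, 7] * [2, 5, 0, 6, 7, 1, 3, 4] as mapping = [0→0, 1→3, 2→7, 3→6, 4→1, 5→2, 6→5, 7→4] 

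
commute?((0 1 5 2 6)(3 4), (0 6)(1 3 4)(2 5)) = no:(0 1 5 2 6)(3 4)*(0 6)(1 3 4)(2 5) = (0 3 1 2), (0 6)(1 3 4)(2 5)*(0 1 5 2 6)(3 4) = (1 4 5 6)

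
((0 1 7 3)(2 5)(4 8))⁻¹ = (0 3 7 1)(2 5)(4 8)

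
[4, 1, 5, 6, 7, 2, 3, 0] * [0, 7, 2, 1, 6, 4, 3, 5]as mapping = [0→6, 1→7, 2→4, 3→3, 4→5, 5→2, 6→1, 7→0]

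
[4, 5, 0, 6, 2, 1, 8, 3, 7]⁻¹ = [2, 5, 4, 7, 0, 1, 3, 8, 6]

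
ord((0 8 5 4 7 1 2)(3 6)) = 14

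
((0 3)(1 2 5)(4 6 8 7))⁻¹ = (0 3)(1 5 2)(4 7 8 6)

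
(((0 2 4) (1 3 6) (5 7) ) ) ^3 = (5 7) 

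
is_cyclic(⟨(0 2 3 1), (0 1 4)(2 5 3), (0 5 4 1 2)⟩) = no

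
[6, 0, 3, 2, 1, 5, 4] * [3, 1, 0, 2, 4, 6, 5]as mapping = [0→5, 1→3, 2→2, 3→0, 4→1, 5→6, 6→4]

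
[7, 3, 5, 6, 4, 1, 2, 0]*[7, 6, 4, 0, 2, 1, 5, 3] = [3, 0, 1, 5, 2, 6, 4, 7]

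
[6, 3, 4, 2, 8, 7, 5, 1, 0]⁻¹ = [8, 7, 3, 1, 2, 6, 0, 5, 4]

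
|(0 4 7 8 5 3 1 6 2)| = 9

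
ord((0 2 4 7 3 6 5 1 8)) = 9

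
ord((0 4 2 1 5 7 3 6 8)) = 9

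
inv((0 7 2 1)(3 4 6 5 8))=(0 1 2 7)(3 8 5 6 4)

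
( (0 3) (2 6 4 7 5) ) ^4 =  (2 5 7 4 6) 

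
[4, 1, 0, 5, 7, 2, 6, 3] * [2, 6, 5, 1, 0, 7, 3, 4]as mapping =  [0→0, 1→6, 2→2, 3→7, 4→4, 5→5, 6→3, 7→1]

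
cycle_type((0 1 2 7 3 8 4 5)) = 8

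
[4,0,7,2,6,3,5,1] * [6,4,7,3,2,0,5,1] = [2,6,1,7,5,3,0,4]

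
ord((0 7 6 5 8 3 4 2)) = 8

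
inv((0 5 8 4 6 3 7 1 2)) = (0 2 1 7 3 6 4 8 5)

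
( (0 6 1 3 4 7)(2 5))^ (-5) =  (0 6 1 3 4 7)(2 5)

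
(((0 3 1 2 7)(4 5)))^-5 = (4 5)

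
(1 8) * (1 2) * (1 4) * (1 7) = (1 8 2 4 7)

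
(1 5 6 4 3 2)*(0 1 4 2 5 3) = (0 1 3 5 6 2 4)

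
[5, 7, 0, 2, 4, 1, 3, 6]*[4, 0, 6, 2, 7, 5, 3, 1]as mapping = [0→5, 1→1, 2→4, 3→6, 4→7, 5→0, 6→2, 7→3]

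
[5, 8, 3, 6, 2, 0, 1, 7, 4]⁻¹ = [5, 6, 4, 2, 8, 0, 3, 7, 1]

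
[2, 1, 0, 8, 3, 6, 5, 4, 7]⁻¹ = [2, 1, 0, 4, 7, 6, 5, 8, 3]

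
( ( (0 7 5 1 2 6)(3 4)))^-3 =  (0 1)(2 7)(3 4)(5 6)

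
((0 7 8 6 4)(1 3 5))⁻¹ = (0 4 6 8 7)(1 5 3)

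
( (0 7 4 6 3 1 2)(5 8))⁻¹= (0 2 1 3 6 4 7)(5 8)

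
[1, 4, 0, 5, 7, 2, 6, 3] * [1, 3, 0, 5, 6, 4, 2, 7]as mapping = [0→3, 1→6, 2→1, 3→4, 4→7, 5→0, 6→2, 7→5]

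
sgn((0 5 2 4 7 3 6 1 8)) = 1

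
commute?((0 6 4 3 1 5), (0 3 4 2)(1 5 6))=no:(0 6 4 3 1 5)*(0 3 4 2)(1 5 6)=(0 1 6 2)(3 5), (0 3 4 2)(1 5 6)*(0 6 4 3 1 5)=(0 1)(2 6 5 4)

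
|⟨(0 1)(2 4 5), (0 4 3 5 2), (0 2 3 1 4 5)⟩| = 720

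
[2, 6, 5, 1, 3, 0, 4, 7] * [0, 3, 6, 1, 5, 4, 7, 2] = [6, 7, 4, 3, 1, 0, 5, 2]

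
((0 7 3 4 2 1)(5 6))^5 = (0 1 2 4 3 7)(5 6)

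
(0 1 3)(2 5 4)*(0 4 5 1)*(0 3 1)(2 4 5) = (0 3 5 2)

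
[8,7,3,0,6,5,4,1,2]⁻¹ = [3,7,8,2,6,5,4,1,0]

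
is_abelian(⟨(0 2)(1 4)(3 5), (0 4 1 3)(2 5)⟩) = no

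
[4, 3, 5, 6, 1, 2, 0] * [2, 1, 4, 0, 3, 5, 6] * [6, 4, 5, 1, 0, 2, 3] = [1, 6, 2, 3, 4, 0, 5]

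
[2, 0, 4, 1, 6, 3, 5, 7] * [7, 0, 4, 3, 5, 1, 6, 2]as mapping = [0→4, 1→7, 2→5, 3→0, 4→6, 5→3, 6→1, 7→2]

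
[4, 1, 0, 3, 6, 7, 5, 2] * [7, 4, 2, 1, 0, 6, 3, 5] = [0, 4, 7, 1, 3, 5, 6, 2]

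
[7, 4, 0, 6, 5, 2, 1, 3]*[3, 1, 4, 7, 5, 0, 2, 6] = [6, 5, 3, 2, 0, 4, 1, 7]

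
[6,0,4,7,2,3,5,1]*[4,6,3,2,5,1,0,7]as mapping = [0→0,1→4,2→5,3→7,4→3,5→2,6→1,7→6]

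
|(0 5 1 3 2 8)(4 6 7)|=6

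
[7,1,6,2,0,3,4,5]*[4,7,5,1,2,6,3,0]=[0,7,3,5,4,1,2,6]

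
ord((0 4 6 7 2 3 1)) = 7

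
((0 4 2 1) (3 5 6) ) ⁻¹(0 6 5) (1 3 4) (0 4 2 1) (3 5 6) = (0 5 2) (3 6 4) 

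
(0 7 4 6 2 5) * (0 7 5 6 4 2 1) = (0 5 7 2 6 1)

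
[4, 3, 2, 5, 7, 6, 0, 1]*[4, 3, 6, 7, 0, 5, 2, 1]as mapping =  [0→0, 1→7, 2→6, 3→5, 4→1, 5→2, 6→4, 7→3]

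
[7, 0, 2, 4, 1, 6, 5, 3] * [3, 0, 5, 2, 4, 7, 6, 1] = [1, 3, 5, 4, 0, 6, 7, 2] 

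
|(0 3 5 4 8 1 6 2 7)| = 9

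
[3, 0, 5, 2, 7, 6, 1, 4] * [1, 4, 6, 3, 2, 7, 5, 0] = [3, 1, 7, 6, 0, 5, 4, 2] 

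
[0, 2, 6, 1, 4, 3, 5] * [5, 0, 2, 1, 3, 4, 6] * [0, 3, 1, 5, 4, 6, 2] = [6, 1, 2, 0, 5, 3, 4]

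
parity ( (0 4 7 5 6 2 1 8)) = odd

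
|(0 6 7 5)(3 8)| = 4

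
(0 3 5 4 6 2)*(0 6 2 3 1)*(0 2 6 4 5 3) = (0 1 2 4 6)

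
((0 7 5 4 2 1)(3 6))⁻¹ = (0 1 2 4 5 7)(3 6)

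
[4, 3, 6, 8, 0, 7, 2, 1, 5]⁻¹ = [4, 7, 6, 1, 0, 8, 2, 5, 3]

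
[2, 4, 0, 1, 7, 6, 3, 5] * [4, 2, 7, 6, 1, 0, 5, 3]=[7, 1, 4, 2, 3, 5, 6, 0]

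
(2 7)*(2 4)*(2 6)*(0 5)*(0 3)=(0 5 3)(2 7 4 6)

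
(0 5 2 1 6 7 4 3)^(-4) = (0 6)(1 3)(2 4)(5 7)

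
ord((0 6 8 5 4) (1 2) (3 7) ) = 10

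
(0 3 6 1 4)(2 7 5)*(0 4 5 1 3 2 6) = (0 2 7 1 5 6 3)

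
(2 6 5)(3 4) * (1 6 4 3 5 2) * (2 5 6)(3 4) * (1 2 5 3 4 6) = (1 5 2 4)(3 6)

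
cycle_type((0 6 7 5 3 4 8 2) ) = 8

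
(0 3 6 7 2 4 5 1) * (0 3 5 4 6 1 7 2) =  (0 5 7)(1 3)(2 6)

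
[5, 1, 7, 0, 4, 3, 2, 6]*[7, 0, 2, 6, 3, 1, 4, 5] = [1, 0, 5, 7, 3, 6, 2, 4]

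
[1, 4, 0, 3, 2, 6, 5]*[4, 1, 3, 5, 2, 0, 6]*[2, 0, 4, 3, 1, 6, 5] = [0, 4, 1, 6, 3, 5, 2]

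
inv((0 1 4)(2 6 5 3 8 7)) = (0 4 1)(2 7 8 3 5 6)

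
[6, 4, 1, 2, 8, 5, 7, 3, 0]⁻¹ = [8, 2, 3, 7, 1, 5, 0, 6, 4]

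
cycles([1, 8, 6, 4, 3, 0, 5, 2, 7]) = (0 1 8 7 2 6 5)(3 4)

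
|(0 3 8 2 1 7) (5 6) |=6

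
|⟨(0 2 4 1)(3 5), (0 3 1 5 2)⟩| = 360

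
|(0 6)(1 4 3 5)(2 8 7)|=12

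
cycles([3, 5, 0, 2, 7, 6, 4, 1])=(0 3 2)(1 5 6 4 7)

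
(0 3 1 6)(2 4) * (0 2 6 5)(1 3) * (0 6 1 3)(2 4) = (0 3)(1 5 6 4)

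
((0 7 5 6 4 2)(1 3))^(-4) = (0 5 4)(2 7 6)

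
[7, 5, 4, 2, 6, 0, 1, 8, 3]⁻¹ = [5, 6, 3, 8, 2, 1, 4, 0, 7]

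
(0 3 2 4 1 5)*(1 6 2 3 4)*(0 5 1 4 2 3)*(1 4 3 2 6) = (0 6 2 3)(1 4)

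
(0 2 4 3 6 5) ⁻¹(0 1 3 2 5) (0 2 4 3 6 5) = (0 2 1 6 4) 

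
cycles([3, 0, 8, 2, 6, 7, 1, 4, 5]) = (0 3 2 8 5 7 4 6 1)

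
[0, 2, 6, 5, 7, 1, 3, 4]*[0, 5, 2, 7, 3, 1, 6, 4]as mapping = [0→0, 1→2, 2→6, 3→1, 4→4, 5→5, 6→7, 7→3]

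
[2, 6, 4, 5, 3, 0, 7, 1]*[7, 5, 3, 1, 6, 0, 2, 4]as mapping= [0→3, 1→2, 2→6, 3→0, 4→1, 5→7, 6→4, 7→5]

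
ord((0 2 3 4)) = 4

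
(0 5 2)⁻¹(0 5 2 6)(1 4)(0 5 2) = (0 6 5 2)(1 4)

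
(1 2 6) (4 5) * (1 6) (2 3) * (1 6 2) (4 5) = (1 3) (2 6) 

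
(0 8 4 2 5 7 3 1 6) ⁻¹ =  (0 6 1 3 7 5 2 4 8) 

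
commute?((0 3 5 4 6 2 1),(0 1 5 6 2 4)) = no:(0 3 5 4 6 2 1) * (0 1 5 6 2 4) = (0 3 6 4 2 5),(0 1 5 6 2 4) * (0 3 5 4 6 2 1) = (1 4 3 5 2 6)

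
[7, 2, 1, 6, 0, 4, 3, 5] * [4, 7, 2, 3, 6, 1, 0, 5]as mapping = [0→5, 1→2, 2→7, 3→0, 4→4, 5→6, 6→3, 7→1]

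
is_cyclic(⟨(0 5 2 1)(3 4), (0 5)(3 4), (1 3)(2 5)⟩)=no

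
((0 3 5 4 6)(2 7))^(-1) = (0 6 4 5 3)(2 7)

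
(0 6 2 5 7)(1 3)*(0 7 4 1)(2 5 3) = (0 6 5 4 1 2 3)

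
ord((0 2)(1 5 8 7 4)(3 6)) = 10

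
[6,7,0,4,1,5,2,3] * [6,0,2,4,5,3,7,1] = [7,1,6,5,0,3,2,4]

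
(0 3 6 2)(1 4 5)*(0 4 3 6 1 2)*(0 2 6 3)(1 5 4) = (0 3 5 6 2 1)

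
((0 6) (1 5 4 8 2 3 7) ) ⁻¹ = (0 6) (1 7 3 2 8 4 5) 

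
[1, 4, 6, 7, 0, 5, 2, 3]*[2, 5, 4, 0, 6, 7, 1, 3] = [5, 6, 1, 3, 2, 7, 4, 0]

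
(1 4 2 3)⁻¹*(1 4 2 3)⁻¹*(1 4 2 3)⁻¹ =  (1 4 2 3)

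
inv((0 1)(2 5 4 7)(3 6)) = (0 1)(2 7 4 5)(3 6)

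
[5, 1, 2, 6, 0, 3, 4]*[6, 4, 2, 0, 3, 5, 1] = [5, 4, 2, 1, 6, 0, 3]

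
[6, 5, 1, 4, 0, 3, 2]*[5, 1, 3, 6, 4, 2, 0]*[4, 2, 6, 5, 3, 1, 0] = [4, 6, 2, 3, 1, 0, 5]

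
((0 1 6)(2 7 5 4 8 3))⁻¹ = (0 6 1)(2 3 8 4 5 7)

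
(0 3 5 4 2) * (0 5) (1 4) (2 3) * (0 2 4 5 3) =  (0 4) (1 5) (2 3) 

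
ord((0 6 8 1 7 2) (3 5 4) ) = 6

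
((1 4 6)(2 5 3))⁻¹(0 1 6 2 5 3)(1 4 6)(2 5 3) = (0 4 1 5 3 2)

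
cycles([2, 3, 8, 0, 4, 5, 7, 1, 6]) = (0 2 8 6 7 1 3)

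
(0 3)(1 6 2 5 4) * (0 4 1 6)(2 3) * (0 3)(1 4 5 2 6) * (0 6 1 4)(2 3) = (0 1 2 3 5)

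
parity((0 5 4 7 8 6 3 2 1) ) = even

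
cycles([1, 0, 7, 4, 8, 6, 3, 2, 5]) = (0 1)(2 7)(3 4 8 5 6)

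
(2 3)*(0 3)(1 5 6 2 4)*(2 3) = (0 2)(1 5 6 3 4)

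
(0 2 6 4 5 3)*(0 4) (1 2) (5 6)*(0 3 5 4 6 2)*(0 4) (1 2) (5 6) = (0 2) (1 4) (3 5 6) 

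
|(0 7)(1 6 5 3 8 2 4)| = 14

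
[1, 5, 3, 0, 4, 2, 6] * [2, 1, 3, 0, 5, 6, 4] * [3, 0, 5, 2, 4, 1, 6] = [0, 6, 3, 5, 1, 2, 4]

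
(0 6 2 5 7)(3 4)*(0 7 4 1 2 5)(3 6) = (0 3 1 2)(4 6 5)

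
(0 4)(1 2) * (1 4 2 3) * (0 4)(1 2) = (0 1 3 2)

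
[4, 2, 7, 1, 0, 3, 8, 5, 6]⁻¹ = [4, 3, 1, 5, 0, 7, 8, 2, 6]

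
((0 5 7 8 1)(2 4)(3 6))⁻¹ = (0 1 8 7 5)(2 4)(3 6)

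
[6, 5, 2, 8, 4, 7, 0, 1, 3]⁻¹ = [6, 7, 2, 8, 4, 1, 0, 5, 3]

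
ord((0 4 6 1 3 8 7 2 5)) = 9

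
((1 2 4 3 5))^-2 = (1 3 2 5 4)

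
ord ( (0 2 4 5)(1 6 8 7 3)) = 20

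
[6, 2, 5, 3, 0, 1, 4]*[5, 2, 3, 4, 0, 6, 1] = [1, 3, 6, 4, 5, 2, 0]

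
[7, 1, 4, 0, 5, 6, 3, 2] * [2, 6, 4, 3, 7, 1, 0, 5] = [5, 6, 7, 2, 1, 0, 3, 4]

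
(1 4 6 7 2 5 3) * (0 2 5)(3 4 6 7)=(0 2)(1 6 3)(4 7 5)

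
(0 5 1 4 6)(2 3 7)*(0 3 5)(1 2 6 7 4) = (2 5)(3 4 7 6)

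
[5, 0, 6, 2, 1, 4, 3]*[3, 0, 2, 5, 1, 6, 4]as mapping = [0→6, 1→3, 2→4, 3→2, 4→0, 5→1, 6→5]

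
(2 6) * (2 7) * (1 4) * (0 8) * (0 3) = (0 8 3)(1 4)(2 6 7)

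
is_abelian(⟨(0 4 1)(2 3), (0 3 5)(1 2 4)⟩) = no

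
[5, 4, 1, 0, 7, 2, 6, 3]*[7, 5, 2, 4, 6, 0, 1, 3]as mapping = [0→0, 1→6, 2→5, 3→7, 4→3, 5→2, 6→1, 7→4]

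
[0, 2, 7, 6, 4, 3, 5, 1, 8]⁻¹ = [0, 7, 1, 5, 4, 6, 3, 2, 8]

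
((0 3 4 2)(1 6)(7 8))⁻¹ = (0 2 4 3)(1 6)(7 8)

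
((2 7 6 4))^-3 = (2 7 6 4)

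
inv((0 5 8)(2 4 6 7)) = (0 8 5)(2 7 6 4)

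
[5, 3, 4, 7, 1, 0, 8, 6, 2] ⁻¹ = [5, 4, 8, 1, 2, 0, 7, 3, 6] 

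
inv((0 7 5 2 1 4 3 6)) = (0 6 3 4 1 2 5 7)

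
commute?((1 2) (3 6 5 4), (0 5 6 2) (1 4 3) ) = no:(1 2) (3 6 5 4)*(0 5 6 2) (1 4 3) = (0 5 3 2 4 1), (0 5 6 2) (1 4 3)*(1 2) (3 6 5 4) = (0 4 6 1 3 2) 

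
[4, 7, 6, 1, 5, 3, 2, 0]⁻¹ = [7, 3, 6, 5, 0, 4, 2, 1]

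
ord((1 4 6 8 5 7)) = 6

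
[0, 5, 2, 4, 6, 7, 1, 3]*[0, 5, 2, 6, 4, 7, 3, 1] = [0, 7, 2, 4, 3, 1, 5, 6]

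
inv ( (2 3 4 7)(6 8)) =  (2 7 4 3)(6 8)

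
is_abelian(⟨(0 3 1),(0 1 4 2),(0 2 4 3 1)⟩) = no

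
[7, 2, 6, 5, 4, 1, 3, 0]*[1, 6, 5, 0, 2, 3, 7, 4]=[4, 5, 7, 3, 2, 6, 0, 1]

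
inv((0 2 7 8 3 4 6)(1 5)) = (0 6 4 3 8 7 2)(1 5)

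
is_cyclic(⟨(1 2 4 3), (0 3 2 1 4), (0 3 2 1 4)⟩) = no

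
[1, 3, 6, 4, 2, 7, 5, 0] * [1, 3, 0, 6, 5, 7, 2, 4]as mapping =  [0→3, 1→6, 2→2, 3→5, 4→0, 5→4, 6→7, 7→1]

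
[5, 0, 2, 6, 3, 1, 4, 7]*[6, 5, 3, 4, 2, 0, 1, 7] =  [0, 6, 3, 1, 4, 5, 2, 7]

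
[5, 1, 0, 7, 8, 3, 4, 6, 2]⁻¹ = [2, 1, 8, 5, 6, 0, 7, 3, 4]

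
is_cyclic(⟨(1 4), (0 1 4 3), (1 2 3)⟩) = no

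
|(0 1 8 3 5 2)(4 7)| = 6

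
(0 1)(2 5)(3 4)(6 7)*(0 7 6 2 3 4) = (0 1 7 2 5 3)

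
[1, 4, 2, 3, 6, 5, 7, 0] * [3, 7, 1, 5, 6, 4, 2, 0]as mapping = [0→7, 1→6, 2→1, 3→5, 4→2, 5→4, 6→0, 7→3]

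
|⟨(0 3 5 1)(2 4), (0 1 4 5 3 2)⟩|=48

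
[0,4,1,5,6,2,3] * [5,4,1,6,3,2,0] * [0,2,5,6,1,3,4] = [3,6,1,5,0,2,4]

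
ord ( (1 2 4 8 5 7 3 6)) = 8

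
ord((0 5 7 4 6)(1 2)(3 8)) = 10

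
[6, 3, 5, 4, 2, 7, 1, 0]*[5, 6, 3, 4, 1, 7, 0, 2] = [0, 4, 7, 1, 3, 2, 6, 5]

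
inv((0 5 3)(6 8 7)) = (0 3 5)(6 7 8)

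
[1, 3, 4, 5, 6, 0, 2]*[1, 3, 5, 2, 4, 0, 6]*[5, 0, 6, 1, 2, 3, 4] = [1, 6, 2, 5, 4, 0, 3]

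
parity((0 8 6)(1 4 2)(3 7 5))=even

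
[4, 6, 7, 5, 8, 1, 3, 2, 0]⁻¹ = [8, 5, 7, 6, 0, 3, 1, 2, 4]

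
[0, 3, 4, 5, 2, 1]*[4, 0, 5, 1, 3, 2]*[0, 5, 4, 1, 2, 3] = [2, 5, 1, 4, 3, 0]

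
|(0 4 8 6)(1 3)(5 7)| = 4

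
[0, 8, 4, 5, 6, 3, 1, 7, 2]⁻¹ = [0, 6, 8, 5, 2, 3, 4, 7, 1]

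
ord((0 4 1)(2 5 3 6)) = 12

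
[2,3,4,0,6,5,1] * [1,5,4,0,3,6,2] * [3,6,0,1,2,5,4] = [2,3,1,6,0,4,5]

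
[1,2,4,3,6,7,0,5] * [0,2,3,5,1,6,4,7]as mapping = [0→2,1→3,2→1,3→5,4→4,5→7,6→0,7→6]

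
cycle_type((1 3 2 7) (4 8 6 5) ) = 4^2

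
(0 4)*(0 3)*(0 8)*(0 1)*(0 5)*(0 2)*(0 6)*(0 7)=(0 4 3 8 1 5 2 6 7) 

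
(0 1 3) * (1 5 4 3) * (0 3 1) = (0 5 4 1)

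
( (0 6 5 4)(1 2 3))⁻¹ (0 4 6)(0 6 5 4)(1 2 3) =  (0 5 6)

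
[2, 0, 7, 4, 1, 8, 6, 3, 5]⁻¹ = [1, 4, 0, 7, 3, 8, 6, 2, 5]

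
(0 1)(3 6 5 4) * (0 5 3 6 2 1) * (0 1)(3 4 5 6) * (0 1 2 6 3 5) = (0 2 1 3 6 4 5)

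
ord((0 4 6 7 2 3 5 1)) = 8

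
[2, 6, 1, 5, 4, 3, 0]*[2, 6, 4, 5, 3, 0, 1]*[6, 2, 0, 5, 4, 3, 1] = [4, 2, 1, 6, 5, 3, 0]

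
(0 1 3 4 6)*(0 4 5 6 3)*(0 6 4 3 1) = (1 6 3 5 4)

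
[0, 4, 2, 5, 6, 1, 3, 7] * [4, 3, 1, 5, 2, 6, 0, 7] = [4, 2, 1, 6, 0, 3, 5, 7]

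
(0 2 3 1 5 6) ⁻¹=(0 6 5 1 3 2) 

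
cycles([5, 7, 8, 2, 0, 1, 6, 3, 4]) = (0 5 1 7 3 2 8 4) 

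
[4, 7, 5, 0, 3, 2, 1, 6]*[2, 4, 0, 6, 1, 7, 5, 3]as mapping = [0→1, 1→3, 2→7, 3→2, 4→6, 5→0, 6→4, 7→5]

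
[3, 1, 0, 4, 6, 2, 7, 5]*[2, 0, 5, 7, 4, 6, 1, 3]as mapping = [0→7, 1→0, 2→2, 3→4, 4→1, 5→5, 6→3, 7→6]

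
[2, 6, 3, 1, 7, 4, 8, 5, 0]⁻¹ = [8, 3, 0, 2, 5, 7, 1, 4, 6]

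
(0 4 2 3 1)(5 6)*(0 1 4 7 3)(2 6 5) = (0 7 3 4 6 2)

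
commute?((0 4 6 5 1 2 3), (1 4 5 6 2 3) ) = no:(0 4 6 5 1 2 3) * (1 4 5 6 2 3) = (0 5 4 2 1 3), (1 4 5 6 2 3) * (0 4 6 5 1 2 3) = (0 4 1 6 3 2) 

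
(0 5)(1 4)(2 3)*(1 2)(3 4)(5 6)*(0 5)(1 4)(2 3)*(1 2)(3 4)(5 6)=(0 5 6)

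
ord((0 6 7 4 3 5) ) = 6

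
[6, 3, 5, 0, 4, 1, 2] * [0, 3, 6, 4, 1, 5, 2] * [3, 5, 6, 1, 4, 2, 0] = [6, 4, 2, 3, 5, 1, 0]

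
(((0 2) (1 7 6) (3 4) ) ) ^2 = (1 6 7) 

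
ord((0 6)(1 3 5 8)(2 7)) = 4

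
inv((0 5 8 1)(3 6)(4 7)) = (0 1 8 5)(3 6)(4 7)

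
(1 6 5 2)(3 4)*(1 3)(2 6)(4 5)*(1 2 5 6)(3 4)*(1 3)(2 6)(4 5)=(1 4 6)(2 5 3)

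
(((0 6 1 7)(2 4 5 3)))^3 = (0 7 1 6)(2 3 5 4)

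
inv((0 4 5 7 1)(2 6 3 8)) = (0 1 7 5 4)(2 8 3 6)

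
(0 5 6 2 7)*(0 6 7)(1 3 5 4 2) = (0 4 2)(1 3 5 7 6)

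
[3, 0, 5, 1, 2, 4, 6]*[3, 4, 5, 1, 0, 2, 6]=[1, 3, 2, 4, 5, 0, 6]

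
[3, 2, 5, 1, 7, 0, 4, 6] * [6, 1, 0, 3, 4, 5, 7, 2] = [3, 0, 5, 1, 2, 6, 4, 7]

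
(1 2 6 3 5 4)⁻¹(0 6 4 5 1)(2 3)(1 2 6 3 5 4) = (0 3 1 4 2)(5 6)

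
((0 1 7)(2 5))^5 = (0 7 1)(2 5)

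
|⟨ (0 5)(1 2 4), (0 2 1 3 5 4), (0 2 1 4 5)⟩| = 720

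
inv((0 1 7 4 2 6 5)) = (0 5 6 2 4 7 1)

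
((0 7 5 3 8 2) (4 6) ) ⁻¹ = (0 2 8 3 5 7) (4 6) 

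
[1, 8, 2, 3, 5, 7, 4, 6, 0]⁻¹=[8, 0, 2, 3, 6, 4, 7, 5, 1]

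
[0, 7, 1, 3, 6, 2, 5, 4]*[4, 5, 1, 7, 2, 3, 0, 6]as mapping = [0→4, 1→6, 2→5, 3→7, 4→0, 5→1, 6→3, 7→2]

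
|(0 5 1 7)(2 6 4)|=12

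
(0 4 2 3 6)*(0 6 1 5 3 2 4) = (1 5 3)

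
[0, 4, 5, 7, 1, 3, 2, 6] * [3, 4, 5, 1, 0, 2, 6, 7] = [3, 0, 2, 7, 4, 1, 5, 6]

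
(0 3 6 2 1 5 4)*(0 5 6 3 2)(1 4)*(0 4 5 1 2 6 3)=(0 6 4 1 3)(2 5)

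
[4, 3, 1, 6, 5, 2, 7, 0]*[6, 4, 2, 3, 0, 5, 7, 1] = [0, 3, 4, 7, 5, 2, 1, 6]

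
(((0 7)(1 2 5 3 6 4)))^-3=(0 7)(1 3)(2 6)(4 5)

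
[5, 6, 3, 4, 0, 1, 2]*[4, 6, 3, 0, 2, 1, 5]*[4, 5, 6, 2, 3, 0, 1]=[5, 0, 4, 6, 3, 1, 2]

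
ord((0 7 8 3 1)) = 5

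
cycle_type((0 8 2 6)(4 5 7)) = 3.4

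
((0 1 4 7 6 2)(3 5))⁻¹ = (0 2 6 7 4 1)(3 5)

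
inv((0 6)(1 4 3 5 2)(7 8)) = (0 6)(1 2 5 3 4)(7 8)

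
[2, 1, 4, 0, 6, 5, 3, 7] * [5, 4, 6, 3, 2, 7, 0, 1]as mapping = [0→6, 1→4, 2→2, 3→5, 4→0, 5→7, 6→3, 7→1]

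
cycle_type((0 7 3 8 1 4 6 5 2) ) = 9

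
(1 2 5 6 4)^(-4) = (1 2 5 6 4)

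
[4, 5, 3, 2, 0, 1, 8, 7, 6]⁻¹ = [4, 5, 3, 2, 0, 1, 8, 7, 6]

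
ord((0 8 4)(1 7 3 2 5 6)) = 6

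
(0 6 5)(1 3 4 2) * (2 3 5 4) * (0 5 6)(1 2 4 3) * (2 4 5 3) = (1 6 2 4)(3 5)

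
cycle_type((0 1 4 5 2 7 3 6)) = 8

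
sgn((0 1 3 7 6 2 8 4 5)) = 1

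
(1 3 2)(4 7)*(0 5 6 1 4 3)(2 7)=(0 5 6 1)(2 4)(3 7)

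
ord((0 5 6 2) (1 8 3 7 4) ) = 20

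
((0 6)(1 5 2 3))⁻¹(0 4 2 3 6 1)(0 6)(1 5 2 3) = (0 5 6 4 3 1)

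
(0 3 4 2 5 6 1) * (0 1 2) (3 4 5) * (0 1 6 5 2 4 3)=(0 3 2) (1 6 4) 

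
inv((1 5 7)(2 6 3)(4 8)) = (1 7 5)(2 3 6)(4 8)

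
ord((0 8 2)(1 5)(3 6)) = 6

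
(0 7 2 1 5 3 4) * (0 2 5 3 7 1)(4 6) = (0 1 3 6 4 2)(5 7)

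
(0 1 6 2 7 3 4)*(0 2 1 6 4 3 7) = (0 6 1 4 2)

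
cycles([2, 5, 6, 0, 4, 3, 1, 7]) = (0 2 6 1 5 3)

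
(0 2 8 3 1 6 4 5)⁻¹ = (0 5 4 6 1 3 8 2)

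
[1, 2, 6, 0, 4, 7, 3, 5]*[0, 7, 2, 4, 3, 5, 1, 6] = [7, 2, 1, 0, 3, 6, 4, 5]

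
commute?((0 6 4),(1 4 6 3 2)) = no:(0 6 4)*(1 4 6 3 2) = (0 3 2 1 4),(1 4 6 3 2)*(0 6 4) = (0 6 3 2 1)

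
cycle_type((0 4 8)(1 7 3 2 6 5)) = 3.6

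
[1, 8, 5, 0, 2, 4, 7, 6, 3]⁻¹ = [3, 0, 4, 8, 5, 2, 7, 6, 1]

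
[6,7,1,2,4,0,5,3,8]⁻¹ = [5,2,3,7,4,6,0,1,8]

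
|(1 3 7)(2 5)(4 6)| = 6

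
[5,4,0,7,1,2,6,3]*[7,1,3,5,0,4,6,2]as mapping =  [0→4,1→0,2→7,3→2,4→1,5→3,6→6,7→5]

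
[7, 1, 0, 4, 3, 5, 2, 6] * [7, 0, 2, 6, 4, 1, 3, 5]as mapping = [0→5, 1→0, 2→7, 3→4, 4→6, 5→1, 6→2, 7→3]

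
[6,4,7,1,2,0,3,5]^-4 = [4,5,6,7,0,1,2,3]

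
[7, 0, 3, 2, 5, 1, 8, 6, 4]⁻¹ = [1, 5, 3, 2, 8, 4, 7, 0, 6]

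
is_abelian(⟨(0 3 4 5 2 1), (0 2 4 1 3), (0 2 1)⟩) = no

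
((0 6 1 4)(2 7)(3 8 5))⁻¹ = (0 4 1 6)(2 7)(3 5 8)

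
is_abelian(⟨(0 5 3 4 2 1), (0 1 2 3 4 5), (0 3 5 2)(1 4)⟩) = no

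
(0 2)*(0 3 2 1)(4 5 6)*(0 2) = (0 1 2 3)(4 5 6)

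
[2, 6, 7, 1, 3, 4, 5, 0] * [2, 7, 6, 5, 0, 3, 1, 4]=[6, 1, 4, 7, 5, 0, 3, 2]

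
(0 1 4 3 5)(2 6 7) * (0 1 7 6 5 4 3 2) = (0 7)(1 3 4 2 5)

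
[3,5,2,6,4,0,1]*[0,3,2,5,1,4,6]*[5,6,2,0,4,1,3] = [1,4,2,3,6,5,0]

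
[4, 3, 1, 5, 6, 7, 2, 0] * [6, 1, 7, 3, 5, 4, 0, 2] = [5, 3, 1, 4, 0, 2, 7, 6]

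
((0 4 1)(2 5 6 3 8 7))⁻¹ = (0 1 4)(2 7 8 3 6 5)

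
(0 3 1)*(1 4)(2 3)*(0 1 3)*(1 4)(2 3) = (0 3 1 4 2)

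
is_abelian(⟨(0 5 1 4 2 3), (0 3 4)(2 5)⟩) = no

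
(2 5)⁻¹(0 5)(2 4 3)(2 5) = (0 2)(3 5 4)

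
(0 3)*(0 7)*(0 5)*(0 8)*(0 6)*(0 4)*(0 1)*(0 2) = (0 3 7 5 8 6 4 1 2)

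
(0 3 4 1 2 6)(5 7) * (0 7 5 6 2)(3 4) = (0 4 1)(6 7)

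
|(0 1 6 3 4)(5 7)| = 10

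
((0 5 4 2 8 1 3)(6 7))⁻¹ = (0 3 1 8 2 4 5)(6 7)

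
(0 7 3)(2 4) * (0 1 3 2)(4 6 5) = (0 7 2 6 5 4)(1 3)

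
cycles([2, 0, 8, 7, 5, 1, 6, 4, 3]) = (0 2 8 3 7 4 5 1) 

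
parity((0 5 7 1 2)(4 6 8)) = even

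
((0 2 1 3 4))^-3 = (0 1 4 2 3)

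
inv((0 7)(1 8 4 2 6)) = (0 7)(1 6 2 4 8)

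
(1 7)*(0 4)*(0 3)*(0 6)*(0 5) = (0 4 3 6 5)(1 7)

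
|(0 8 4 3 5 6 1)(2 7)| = 14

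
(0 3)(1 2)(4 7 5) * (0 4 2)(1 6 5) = (0 3 4 7 1)(2 6 5)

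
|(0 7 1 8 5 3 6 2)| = 8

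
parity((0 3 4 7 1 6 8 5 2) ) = even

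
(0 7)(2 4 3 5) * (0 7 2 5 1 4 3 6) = (0 2 3 1 4 6)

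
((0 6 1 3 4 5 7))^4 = (0 4 6 5 1 7 3)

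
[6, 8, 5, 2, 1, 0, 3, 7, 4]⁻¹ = [5, 4, 3, 6, 8, 2, 0, 7, 1]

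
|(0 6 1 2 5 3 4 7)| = 8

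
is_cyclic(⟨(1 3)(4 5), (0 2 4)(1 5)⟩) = no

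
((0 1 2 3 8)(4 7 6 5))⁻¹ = (0 8 3 2 1)(4 5 6 7)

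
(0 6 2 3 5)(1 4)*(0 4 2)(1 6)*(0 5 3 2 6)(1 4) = (0 4)(1 6 5)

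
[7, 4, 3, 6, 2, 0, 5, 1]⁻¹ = [5, 7, 4, 2, 1, 6, 3, 0]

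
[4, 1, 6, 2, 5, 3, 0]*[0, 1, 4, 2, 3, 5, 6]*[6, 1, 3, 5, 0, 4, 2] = [5, 1, 2, 0, 4, 3, 6]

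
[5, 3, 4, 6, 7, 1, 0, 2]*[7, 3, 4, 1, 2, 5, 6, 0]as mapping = [0→5, 1→1, 2→2, 3→6, 4→0, 5→3, 6→7, 7→4]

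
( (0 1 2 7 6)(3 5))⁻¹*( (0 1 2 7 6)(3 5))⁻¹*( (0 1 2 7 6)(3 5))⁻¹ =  (0 2 6 1 7)(3 5)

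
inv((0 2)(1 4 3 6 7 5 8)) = (0 2)(1 8 5 7 6 3 4)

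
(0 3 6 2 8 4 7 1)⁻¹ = (0 1 7 4 8 2 6 3)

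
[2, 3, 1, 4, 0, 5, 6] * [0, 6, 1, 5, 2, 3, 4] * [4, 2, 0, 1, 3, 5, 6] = [2, 5, 6, 0, 4, 1, 3]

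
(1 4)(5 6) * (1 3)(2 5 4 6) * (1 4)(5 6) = (1 5 2 6)(3 4)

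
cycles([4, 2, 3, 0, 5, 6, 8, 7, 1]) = (0 4 5 6 8 1 2 3)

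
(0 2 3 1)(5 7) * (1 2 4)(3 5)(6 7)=(0 4 1)(2 5 6 7 3)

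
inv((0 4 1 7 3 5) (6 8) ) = (0 5 3 7 1 4) (6 8) 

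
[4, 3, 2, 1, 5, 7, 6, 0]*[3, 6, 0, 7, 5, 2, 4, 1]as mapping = [0→5, 1→7, 2→0, 3→6, 4→2, 5→1, 6→4, 7→3]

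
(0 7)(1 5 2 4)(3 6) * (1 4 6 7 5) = (0 5 2 6 3 7)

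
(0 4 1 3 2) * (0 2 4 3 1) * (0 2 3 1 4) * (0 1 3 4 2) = (0 3 1 2 4) 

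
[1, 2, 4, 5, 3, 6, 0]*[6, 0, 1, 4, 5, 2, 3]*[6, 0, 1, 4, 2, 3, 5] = [6, 0, 3, 1, 2, 4, 5]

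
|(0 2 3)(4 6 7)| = 3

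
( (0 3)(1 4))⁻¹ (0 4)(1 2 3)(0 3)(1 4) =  (0 4 2)(1 3)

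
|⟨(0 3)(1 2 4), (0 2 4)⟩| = 120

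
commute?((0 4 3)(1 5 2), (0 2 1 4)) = no:(0 4 3)(1 5 2) * (0 2 1 4) = (1 5)(2 4 3), (0 2 1 4) * (0 4 3)(1 5 2) = (0 1 3)(2 5)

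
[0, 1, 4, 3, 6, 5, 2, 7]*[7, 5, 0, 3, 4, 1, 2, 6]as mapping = [0→7, 1→5, 2→4, 3→3, 4→2, 5→1, 6→0, 7→6]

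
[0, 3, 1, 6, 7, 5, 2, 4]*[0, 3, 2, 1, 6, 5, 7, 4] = [0, 1, 3, 7, 4, 5, 2, 6]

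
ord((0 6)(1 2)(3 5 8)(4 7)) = 6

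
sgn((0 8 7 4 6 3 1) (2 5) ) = -1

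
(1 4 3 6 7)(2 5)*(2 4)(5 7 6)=(1 2 7)(3 5 4)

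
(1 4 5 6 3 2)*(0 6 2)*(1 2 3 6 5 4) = (0 5 3)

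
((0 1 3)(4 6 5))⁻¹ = (0 3 1)(4 5 6)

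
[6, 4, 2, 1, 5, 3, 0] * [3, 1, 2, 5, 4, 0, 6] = [6, 4, 2, 1, 0, 5, 3]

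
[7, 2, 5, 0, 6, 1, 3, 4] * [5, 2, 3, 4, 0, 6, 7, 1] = [1, 3, 6, 5, 7, 2, 4, 0]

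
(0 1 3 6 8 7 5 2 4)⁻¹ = (0 4 2 5 7 8 6 3 1)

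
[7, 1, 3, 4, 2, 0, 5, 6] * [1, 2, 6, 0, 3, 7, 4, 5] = [5, 2, 0, 3, 6, 1, 7, 4]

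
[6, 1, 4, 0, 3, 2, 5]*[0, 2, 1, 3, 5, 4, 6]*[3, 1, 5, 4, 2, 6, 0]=[0, 5, 6, 3, 4, 1, 2]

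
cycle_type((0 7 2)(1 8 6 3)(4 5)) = 2.3.4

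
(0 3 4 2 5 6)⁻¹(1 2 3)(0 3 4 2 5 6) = (1 5 4)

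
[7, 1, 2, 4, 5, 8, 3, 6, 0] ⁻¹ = [8, 1, 2, 6, 3, 4, 7, 0, 5] 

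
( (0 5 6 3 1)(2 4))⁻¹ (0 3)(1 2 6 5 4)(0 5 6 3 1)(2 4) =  (0 4 3 6 2)(1 5)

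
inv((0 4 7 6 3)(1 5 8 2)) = (0 3 6 7 4)(1 2 8 5)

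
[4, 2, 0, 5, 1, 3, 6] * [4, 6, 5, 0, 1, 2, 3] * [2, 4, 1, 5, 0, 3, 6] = [4, 3, 0, 1, 6, 2, 5]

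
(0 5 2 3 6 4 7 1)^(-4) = (0 6)(1 3)(2 7)(4 5)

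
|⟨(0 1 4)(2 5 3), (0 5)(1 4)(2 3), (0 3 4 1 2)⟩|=720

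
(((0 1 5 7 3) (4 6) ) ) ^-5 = (4 6) 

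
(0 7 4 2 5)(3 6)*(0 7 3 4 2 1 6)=(0 3)(1 6 4)(2 5 7)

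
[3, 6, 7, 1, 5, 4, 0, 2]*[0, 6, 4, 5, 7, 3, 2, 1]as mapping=[0→5, 1→2, 2→1, 3→6, 4→3, 5→7, 6→0, 7→4]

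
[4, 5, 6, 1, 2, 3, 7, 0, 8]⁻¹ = [7, 3, 4, 5, 0, 1, 2, 6, 8]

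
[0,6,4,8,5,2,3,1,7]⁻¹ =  [0,7,5,6,2,4,1,8,3]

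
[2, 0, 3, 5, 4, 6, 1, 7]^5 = [1, 6, 0, 2, 4, 3, 5, 7]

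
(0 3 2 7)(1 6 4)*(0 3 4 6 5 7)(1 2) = (0 4 2)(1 5 7 3)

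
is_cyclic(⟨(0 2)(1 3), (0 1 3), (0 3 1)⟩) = no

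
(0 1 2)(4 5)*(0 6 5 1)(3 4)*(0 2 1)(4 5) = (0 2 6 4)(3 5)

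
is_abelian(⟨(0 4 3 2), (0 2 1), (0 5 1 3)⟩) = no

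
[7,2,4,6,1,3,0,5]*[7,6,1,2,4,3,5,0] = [0,1,4,5,6,2,7,3]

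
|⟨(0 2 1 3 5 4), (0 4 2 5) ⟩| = 120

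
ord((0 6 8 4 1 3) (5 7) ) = 6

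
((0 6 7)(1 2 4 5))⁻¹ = (0 7 6)(1 5 4 2)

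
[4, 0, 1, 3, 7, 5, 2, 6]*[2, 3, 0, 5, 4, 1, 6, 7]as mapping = [0→4, 1→2, 2→3, 3→5, 4→7, 5→1, 6→0, 7→6]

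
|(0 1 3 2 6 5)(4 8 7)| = 6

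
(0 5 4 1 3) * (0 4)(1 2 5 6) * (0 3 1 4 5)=(0 6 4 2)(3 5)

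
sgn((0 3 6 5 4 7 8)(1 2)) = -1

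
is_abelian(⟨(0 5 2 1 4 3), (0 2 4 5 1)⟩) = no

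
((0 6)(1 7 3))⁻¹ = (0 6)(1 3 7)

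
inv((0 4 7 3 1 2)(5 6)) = (0 2 1 3 7 4)(5 6)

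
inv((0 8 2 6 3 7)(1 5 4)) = (0 7 3 6 2 8)(1 4 5)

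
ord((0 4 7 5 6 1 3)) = 7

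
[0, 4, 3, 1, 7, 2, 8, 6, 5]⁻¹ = [0, 3, 5, 2, 1, 8, 7, 4, 6]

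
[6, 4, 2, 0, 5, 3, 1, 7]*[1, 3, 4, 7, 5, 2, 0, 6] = [0, 5, 4, 1, 2, 7, 3, 6]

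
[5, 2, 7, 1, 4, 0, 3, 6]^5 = [5, 1, 2, 3, 4, 0, 6, 7]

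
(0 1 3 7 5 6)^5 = (0 6 5 7 3 1)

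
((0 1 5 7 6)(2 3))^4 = (0 6 7 5 1)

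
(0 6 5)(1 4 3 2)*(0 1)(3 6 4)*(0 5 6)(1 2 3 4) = (0 1 4)(2 5)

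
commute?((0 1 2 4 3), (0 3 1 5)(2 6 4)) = no:(0 1 2 4 3)*(0 3 1 5)(2 6 4) = (0 5)(1 6 4), (0 3 1 5)(2 6 4)*(0 1 2 4 3) = (1 5)(2 6 3)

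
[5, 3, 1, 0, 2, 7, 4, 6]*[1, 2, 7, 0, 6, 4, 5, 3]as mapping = [0→4, 1→0, 2→2, 3→1, 4→7, 5→3, 6→6, 7→5]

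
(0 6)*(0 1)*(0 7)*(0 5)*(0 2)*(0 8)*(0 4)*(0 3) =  (0 6 1 7 5 2 8 4 3)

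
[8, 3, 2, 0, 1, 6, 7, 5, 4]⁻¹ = [3, 4, 2, 1, 8, 7, 5, 6, 0]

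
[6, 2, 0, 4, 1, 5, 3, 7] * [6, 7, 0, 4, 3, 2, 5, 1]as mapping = [0→5, 1→0, 2→6, 3→3, 4→7, 5→2, 6→4, 7→1]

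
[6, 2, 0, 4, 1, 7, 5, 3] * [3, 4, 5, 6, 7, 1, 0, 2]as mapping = [0→0, 1→5, 2→3, 3→7, 4→4, 5→2, 6→1, 7→6]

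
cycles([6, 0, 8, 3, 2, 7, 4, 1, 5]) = (0 6 4 2 8 5 7 1)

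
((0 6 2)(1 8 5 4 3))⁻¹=(0 2 6)(1 3 4 5 8)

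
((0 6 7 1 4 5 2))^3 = (0 1 2 7 5 6 4)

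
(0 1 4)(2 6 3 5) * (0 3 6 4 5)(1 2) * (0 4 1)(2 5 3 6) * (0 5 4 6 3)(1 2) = (0 4 3 6 1)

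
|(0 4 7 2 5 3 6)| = 7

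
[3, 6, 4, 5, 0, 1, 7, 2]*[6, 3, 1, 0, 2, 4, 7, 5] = [0, 7, 2, 4, 6, 3, 5, 1]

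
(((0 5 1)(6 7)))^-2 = (0 5 1)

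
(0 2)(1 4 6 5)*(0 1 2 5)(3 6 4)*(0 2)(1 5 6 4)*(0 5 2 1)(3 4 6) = (0 3 6 1 4)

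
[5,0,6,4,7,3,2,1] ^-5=[5,0,6,4,7,3,2,1] 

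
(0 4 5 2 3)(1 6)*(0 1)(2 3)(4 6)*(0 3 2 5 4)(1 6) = (0 1)(2 5)(3 6)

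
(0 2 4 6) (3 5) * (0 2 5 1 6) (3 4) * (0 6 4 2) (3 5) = (0 3 1 4 6) (2 5) 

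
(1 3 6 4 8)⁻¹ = (1 8 4 6 3)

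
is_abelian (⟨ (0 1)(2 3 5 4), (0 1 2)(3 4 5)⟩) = no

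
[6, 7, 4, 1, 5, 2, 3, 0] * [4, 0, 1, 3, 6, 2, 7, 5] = [7, 5, 6, 0, 2, 1, 3, 4]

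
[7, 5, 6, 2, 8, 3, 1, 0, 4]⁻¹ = [7, 6, 3, 5, 8, 1, 2, 0, 4]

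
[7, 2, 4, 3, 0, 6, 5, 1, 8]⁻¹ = [4, 7, 1, 3, 2, 6, 5, 0, 8]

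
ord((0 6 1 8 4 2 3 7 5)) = 9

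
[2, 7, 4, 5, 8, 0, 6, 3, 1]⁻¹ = [5, 8, 0, 7, 2, 3, 6, 1, 4]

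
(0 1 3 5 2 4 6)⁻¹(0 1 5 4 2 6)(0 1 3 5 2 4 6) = (0 1 3 2 6 4)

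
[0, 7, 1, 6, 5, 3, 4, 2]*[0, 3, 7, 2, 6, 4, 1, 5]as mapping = [0→0, 1→5, 2→3, 3→1, 4→4, 5→2, 6→6, 7→7]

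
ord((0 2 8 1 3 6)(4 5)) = 6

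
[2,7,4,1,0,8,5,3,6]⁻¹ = [4,3,0,7,2,6,8,1,5]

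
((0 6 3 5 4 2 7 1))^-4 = (0 4)(1 5)(2 6)(3 7)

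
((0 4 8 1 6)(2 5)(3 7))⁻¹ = (0 6 1 8 4)(2 5)(3 7)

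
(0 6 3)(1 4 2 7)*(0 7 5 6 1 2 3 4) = (0 1)(2 5 6 4 3 7)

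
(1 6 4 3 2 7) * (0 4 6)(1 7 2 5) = (0 4 3 5 1)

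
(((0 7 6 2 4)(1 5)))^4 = (0 4 2 6 7)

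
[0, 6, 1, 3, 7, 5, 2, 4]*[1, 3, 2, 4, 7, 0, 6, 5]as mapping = [0→1, 1→6, 2→3, 3→4, 4→5, 5→0, 6→2, 7→7]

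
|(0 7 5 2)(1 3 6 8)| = 4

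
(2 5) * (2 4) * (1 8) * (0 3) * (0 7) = (0 3 7)(1 8)(2 5 4)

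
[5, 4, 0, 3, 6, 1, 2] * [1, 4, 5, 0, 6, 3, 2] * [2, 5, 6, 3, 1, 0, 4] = [3, 4, 5, 2, 6, 1, 0]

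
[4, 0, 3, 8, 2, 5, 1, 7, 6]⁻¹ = [1, 6, 4, 2, 0, 5, 8, 7, 3]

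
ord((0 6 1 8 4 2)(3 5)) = 6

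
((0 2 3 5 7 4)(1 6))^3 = (0 5)(1 6)(2 7)(3 4)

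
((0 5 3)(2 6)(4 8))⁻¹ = (0 3 5)(2 6)(4 8)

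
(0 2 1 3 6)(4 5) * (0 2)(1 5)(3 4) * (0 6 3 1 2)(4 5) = (0 6)(1 5)(2 4)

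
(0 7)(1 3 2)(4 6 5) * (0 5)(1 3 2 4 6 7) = (0 1 2 3 4 7 5 6)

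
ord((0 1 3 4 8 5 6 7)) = 8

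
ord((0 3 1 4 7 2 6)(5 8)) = 14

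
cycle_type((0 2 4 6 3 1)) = 6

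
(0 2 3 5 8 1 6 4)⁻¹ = (0 4 6 1 8 5 3 2)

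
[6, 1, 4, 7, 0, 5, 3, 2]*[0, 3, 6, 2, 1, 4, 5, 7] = [5, 3, 1, 7, 0, 4, 2, 6]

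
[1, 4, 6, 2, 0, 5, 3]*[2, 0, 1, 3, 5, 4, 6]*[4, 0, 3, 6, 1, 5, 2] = [4, 5, 2, 0, 3, 1, 6]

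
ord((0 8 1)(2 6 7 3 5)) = 15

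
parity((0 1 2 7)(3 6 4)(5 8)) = even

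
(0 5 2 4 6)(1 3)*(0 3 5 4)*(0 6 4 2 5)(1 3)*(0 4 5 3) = (0 2 6 1 4 5 3)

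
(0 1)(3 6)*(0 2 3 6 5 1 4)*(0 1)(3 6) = (0 4 1 2 6 3 5)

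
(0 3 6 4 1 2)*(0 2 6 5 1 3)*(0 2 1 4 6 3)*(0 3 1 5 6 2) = (2 5 4 3 6)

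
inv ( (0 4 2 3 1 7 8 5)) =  (0 5 8 7 1 3 2 4)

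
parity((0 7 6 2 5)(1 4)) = odd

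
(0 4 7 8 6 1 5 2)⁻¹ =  (0 2 5 1 6 8 7 4)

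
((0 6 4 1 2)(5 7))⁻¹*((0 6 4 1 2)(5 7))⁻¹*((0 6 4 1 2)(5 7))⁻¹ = (0 4 2 6 1)(5 7)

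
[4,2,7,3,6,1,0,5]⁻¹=[6,5,1,3,0,7,4,2]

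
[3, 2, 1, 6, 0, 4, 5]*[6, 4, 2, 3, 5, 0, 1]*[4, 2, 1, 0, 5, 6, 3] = [0, 1, 5, 2, 3, 6, 4]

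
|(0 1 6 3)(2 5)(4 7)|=4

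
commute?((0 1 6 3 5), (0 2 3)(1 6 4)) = no:(0 1 6 3 5)*(0 2 3)(1 6 4) = (0 6)(1 4)(2 3 5), (0 2 3)(1 6 4)*(0 1 6 3 5) = (0 2 5)(1 3)(4 6)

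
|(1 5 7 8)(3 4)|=4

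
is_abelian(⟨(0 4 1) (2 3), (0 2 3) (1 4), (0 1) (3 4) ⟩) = no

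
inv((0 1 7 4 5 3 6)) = (0 6 3 5 4 7 1)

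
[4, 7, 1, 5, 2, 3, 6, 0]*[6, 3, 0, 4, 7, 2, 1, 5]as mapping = [0→7, 1→5, 2→3, 3→2, 4→0, 5→4, 6→1, 7→6]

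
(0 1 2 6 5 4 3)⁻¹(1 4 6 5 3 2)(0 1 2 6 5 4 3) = (0 6 2 3 5 4)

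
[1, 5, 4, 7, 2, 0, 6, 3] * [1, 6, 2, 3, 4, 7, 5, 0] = [6, 7, 4, 0, 2, 1, 5, 3]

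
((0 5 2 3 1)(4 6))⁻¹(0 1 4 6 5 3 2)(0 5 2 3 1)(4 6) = (0 6 4 2 1 3 5)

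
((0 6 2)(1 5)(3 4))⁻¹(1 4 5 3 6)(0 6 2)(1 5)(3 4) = (1 4 2 5 3)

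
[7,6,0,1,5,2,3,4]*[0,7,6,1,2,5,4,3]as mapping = [0→3,1→4,2→0,3→7,4→5,5→6,6→1,7→2]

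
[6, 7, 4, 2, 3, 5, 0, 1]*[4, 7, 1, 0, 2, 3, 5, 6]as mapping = [0→5, 1→6, 2→2, 3→1, 4→0, 5→3, 6→4, 7→7]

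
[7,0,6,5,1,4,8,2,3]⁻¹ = [1,4,7,8,5,3,2,0,6]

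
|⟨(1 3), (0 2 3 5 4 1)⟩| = 24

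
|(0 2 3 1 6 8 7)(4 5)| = 14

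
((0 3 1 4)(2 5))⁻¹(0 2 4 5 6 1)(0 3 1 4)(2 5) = (0 2 6 4 3 5)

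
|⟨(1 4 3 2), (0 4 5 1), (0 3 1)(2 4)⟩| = 720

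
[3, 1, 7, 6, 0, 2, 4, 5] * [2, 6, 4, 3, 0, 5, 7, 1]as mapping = [0→3, 1→6, 2→1, 3→7, 4→2, 5→4, 6→0, 7→5]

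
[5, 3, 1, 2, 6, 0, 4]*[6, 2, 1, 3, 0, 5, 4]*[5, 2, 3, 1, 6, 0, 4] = [0, 1, 3, 2, 6, 4, 5]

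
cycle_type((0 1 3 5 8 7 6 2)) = 8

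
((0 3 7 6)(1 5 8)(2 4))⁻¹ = (0 6 7 3)(1 8 5)(2 4)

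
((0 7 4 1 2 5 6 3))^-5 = (0 1 6 7 2 3 4 5)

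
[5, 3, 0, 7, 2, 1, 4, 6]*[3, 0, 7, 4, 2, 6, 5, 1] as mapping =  [0→6, 1→4, 2→3, 3→1, 4→7, 5→0, 6→2, 7→5] 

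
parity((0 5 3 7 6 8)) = odd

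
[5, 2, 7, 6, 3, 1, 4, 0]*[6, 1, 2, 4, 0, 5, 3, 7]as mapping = [0→5, 1→2, 2→7, 3→3, 4→4, 5→1, 6→0, 7→6]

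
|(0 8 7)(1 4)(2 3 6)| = 6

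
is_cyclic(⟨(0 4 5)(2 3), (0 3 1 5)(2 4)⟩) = no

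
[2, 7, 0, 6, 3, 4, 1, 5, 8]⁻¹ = [2, 6, 0, 4, 5, 7, 3, 1, 8]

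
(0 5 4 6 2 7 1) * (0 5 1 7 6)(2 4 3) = (0 1 5 3 2 6 4)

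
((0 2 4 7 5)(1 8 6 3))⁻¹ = (0 5 7 4 2)(1 3 6 8)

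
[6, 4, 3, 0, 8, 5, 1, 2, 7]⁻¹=[3, 6, 7, 2, 1, 5, 0, 8, 4]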